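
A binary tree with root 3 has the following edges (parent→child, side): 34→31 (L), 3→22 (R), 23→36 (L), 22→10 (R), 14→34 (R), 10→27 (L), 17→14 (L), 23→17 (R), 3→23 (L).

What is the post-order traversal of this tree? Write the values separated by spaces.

36 31 34 14 17 23 27 10 22 3

Post-order visits the left subtree, then the right subtree, then the node.
At 3: go left to 23.
  At 23: go left to 36.
    36 is a leaf — visit 36.
  At 23: go right to 17.
    At 17: go left to 14.
      At 14: no left child.
      At 14: go right to 34.
        At 34: go left to 31.
          31 is a leaf — visit 31.
        At 34: no right child.
        Visit 34.
      Visit 14.
    At 17: no right child.
    Visit 17.
  Visit 23.
At 3: go right to 22.
  At 22: no left child.
  At 22: go right to 10.
    At 10: go left to 27.
      27 is a leaf — visit 27.
    At 10: no right child.
    Visit 10.
  Visit 22.
Visit 3.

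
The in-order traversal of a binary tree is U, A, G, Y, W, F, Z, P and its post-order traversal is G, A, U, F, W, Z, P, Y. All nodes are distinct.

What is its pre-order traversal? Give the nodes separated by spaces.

Y U A G P Z W F

The last element of post-order is the root; it splits in-order into left and right subtrees.
Root Y: left subtree has 3 nodes {U, A, G}, right has 4 {W, F, Z, P}.
  Root U: left subtree has 0 nodes { }, right has 2 {A, G}.
    Root A: left subtree has 0 nodes { }, right has 1 {G}.
  Root P: left subtree has 3 nodes {W, F, Z}, right has 0 { }.
    Root Z: left subtree has 2 nodes {W, F}, right has 0 { }.
      Root W: left subtree has 0 nodes { }, right has 1 {F}.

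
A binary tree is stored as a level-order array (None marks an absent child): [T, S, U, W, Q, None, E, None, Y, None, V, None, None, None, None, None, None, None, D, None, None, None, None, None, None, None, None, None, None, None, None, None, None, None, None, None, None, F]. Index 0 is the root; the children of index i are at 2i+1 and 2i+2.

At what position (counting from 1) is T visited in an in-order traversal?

8

In-order visits the left subtree, then the node, then the right subtree.
At T: go left to S.
  At S: go left to W.
    At W: no left child.
    Visit W.
    At W: go right to Y.
      At Y: no left child.
      Visit Y.
      At Y: go right to D.
        At D: go left to F.
          F is a leaf — visit F.
        Visit D.
        At D: no right child.
  Visit S.
  At S: go right to Q.
    At Q: no left child.
    Visit Q.
    At Q: go right to V.
      V is a leaf — visit V.
Visit T.
At T: go right to U.
  At U: no left child.
  Visit U.
  At U: go right to E.
    E is a leaf — visit E.
Full in-order sequence: W, Y, F, D, S, Q, V, T, U, E.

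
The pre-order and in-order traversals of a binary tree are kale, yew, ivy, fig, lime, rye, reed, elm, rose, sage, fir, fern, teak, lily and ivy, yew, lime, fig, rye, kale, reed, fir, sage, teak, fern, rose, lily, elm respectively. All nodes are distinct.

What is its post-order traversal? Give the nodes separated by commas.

The first element of pre-order is the root; it splits in-order into left and right subtrees.
Root kale: left subtree has 5 nodes {ivy, yew, lime, fig, rye}, right has 8 {reed, fir, sage, teak, fern, rose, lily, elm}.
  Root yew: left subtree has 1 node {ivy}, right has 3 {lime, fig, rye}.
    Root fig: left subtree has 1 node {lime}, right has 1 {rye}.
  Root reed: left subtree has 0 nodes { }, right has 7 {fir, sage, teak, fern, rose, lily, elm}.
    Root elm: left subtree has 6 nodes {fir, sage, teak, fern, rose, lily}, right has 0 { }.
      Root rose: left subtree has 4 nodes {fir, sage, teak, fern}, right has 1 {lily}.
        Root sage: left subtree has 1 node {fir}, right has 2 {teak, fern}.
          Root fern: left subtree has 1 node {teak}, right has 0 { }.

ivy, lime, rye, fig, yew, fir, teak, fern, sage, lily, rose, elm, reed, kale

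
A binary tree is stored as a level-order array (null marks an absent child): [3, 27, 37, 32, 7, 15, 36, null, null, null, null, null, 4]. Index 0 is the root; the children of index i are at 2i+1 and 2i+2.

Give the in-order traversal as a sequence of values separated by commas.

32, 27, 7, 3, 15, 4, 37, 36

In-order visits the left subtree, then the node, then the right subtree.
At 3: go left to 27.
  At 27: go left to 32.
    32 is a leaf — visit 32.
  Visit 27.
  At 27: go right to 7.
    7 is a leaf — visit 7.
Visit 3.
At 3: go right to 37.
  At 37: go left to 15.
    At 15: no left child.
    Visit 15.
    At 15: go right to 4.
      4 is a leaf — visit 4.
  Visit 37.
  At 37: go right to 36.
    36 is a leaf — visit 36.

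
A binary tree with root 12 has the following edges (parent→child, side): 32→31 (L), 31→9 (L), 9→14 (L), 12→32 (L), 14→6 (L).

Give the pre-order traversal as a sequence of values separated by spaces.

12 32 31 9 14 6

Pre-order visits the node, then its left subtree, then its right subtree.
Visit 12.
At 12: go left to 32.
  Visit 32.
  At 32: go left to 31.
    Visit 31.
    At 31: go left to 9.
      Visit 9.
      At 9: go left to 14.
        Visit 14.
        At 14: go left to 6.
          6 is a leaf — visit 6.
        At 14: no right child.
      At 9: no right child.
    At 31: no right child.
  At 32: no right child.
At 12: no right child.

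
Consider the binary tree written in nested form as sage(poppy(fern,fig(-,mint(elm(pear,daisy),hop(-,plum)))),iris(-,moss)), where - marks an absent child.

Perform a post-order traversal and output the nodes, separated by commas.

Post-order visits the left subtree, then the right subtree, then the node.
At sage: go left to poppy.
  At poppy: go left to fern.
    fern is a leaf — visit fern.
  At poppy: go right to fig.
    At fig: no left child.
    At fig: go right to mint.
      At mint: go left to elm.
        At elm: go left to pear.
          pear is a leaf — visit pear.
        At elm: go right to daisy.
          daisy is a leaf — visit daisy.
        Visit elm.
      At mint: go right to hop.
        At hop: no left child.
        At hop: go right to plum.
          plum is a leaf — visit plum.
        Visit hop.
      Visit mint.
    Visit fig.
  Visit poppy.
At sage: go right to iris.
  At iris: no left child.
  At iris: go right to moss.
    moss is a leaf — visit moss.
  Visit iris.
Visit sage.

fern, pear, daisy, elm, plum, hop, mint, fig, poppy, moss, iris, sage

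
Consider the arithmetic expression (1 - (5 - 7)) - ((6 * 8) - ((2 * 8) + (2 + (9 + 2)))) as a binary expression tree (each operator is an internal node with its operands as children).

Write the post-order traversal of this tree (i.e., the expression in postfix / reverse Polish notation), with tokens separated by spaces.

Post-order on an expression tree gives postfix notation: for each operator, emit left operand, right operand, then the operator.

1 5 7 - - 6 8 * 2 8 * 2 9 2 + + + - -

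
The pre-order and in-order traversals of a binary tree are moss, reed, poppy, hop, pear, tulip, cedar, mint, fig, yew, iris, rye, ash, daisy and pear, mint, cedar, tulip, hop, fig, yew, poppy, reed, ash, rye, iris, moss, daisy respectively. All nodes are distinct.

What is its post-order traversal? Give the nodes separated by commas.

The first element of pre-order is the root; it splits in-order into left and right subtrees.
Root moss: left subtree has 12 nodes {pear, mint, cedar, tulip, hop, fig, yew, poppy, reed, ash, rye, iris}, right has 1 {daisy}.
  Root reed: left subtree has 8 nodes {pear, mint, cedar, tulip, hop, fig, yew, poppy}, right has 3 {ash, rye, iris}.
    Root poppy: left subtree has 7 nodes {pear, mint, cedar, tulip, hop, fig, yew}, right has 0 { }.
      Root hop: left subtree has 4 nodes {pear, mint, cedar, tulip}, right has 2 {fig, yew}.
        Root pear: left subtree has 0 nodes { }, right has 3 {mint, cedar, tulip}.
          Root tulip: left subtree has 2 nodes {mint, cedar}, right has 0 { }.
            Root cedar: left subtree has 1 node {mint}, right has 0 { }.
        Root fig: left subtree has 0 nodes { }, right has 1 {yew}.
    Root iris: left subtree has 2 nodes {ash, rye}, right has 0 { }.
      Root rye: left subtree has 1 node {ash}, right has 0 { }.

mint, cedar, tulip, pear, yew, fig, hop, poppy, ash, rye, iris, reed, daisy, moss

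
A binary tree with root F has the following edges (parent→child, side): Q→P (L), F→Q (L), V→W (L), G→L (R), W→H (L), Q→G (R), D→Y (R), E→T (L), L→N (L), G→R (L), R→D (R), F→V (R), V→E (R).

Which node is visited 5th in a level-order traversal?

Level-order visits nodes level by level from the root, left to right within each level.
Level 0: F
Level 1: Q, V
Level 2: P, G, W, E
Level 3: R, L, H, T
Level 4: D, N
Level 5: Y
Full level-order sequence: F, Q, V, P, G, W, E, R, L, H, T, D, N, Y.

G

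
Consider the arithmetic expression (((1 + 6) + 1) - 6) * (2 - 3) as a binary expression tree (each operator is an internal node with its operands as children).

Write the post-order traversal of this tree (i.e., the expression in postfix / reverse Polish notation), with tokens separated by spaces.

Post-order on an expression tree gives postfix notation: for each operator, emit left operand, right operand, then the operator.

1 6 + 1 + 6 - 2 3 - *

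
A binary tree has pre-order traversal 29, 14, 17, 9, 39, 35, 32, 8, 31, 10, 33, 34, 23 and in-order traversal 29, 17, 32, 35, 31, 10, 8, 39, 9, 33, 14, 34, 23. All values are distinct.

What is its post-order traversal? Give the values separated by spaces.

The first element of pre-order is the root; it splits in-order into left and right subtrees.
Root 29: left subtree has 0 nodes { }, right has 12 {17, 32, 35, 31, 10, 8, 39, 9, 33, 14, 34, 23}.
  Root 14: left subtree has 9 nodes {17, 32, 35, 31, 10, 8, 39, 9, 33}, right has 2 {34, 23}.
    Root 17: left subtree has 0 nodes { }, right has 8 {32, 35, 31, 10, 8, 39, 9, 33}.
      Root 9: left subtree has 6 nodes {32, 35, 31, 10, 8, 39}, right has 1 {33}.
        Root 39: left subtree has 5 nodes {32, 35, 31, 10, 8}, right has 0 { }.
          Root 35: left subtree has 1 node {32}, right has 3 {31, 10, 8}.
            Root 8: left subtree has 2 nodes {31, 10}, right has 0 { }.
              Root 31: left subtree has 0 nodes { }, right has 1 {10}.
    Root 34: left subtree has 0 nodes { }, right has 1 {23}.

32 10 31 8 35 39 33 9 17 23 34 14 29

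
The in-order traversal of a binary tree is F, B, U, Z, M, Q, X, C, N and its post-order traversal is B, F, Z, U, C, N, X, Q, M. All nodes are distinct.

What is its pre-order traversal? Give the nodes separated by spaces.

M U F B Z Q X N C

The last element of post-order is the root; it splits in-order into left and right subtrees.
Root M: left subtree has 4 nodes {F, B, U, Z}, right has 4 {Q, X, C, N}.
  Root U: left subtree has 2 nodes {F, B}, right has 1 {Z}.
    Root F: left subtree has 0 nodes { }, right has 1 {B}.
  Root Q: left subtree has 0 nodes { }, right has 3 {X, C, N}.
    Root X: left subtree has 0 nodes { }, right has 2 {C, N}.
      Root N: left subtree has 1 node {C}, right has 0 { }.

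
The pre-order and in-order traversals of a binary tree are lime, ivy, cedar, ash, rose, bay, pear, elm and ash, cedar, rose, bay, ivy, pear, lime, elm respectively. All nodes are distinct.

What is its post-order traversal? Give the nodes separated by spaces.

ash bay rose cedar pear ivy elm lime

The first element of pre-order is the root; it splits in-order into left and right subtrees.
Root lime: left subtree has 6 nodes {ash, cedar, rose, bay, ivy, pear}, right has 1 {elm}.
  Root ivy: left subtree has 4 nodes {ash, cedar, rose, bay}, right has 1 {pear}.
    Root cedar: left subtree has 1 node {ash}, right has 2 {rose, bay}.
      Root rose: left subtree has 0 nodes { }, right has 1 {bay}.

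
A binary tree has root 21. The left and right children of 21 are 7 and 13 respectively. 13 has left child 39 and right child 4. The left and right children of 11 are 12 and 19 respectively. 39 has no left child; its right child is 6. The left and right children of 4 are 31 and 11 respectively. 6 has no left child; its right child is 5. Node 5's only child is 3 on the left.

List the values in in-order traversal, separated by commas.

In-order visits the left subtree, then the node, then the right subtree.
At 21: go left to 7.
  7 is a leaf — visit 7.
Visit 21.
At 21: go right to 13.
  At 13: go left to 39.
    At 39: no left child.
    Visit 39.
    At 39: go right to 6.
      At 6: no left child.
      Visit 6.
      At 6: go right to 5.
        At 5: go left to 3.
          3 is a leaf — visit 3.
        Visit 5.
        At 5: no right child.
  Visit 13.
  At 13: go right to 4.
    At 4: go left to 31.
      31 is a leaf — visit 31.
    Visit 4.
    At 4: go right to 11.
      At 11: go left to 12.
        12 is a leaf — visit 12.
      Visit 11.
      At 11: go right to 19.
        19 is a leaf — visit 19.

7, 21, 39, 6, 3, 5, 13, 31, 4, 12, 11, 19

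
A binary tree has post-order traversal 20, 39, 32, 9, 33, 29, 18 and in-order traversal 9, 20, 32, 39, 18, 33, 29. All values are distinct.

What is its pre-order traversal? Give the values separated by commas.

The last element of post-order is the root; it splits in-order into left and right subtrees.
Root 18: left subtree has 4 nodes {9, 20, 32, 39}, right has 2 {33, 29}.
  Root 9: left subtree has 0 nodes { }, right has 3 {20, 32, 39}.
    Root 32: left subtree has 1 node {20}, right has 1 {39}.
  Root 29: left subtree has 1 node {33}, right has 0 { }.

18, 9, 32, 20, 39, 29, 33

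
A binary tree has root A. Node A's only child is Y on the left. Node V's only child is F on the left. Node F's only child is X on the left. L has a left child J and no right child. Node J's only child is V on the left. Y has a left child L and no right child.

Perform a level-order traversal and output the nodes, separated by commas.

Level-order visits nodes level by level from the root, left to right within each level.
Level 0: A
Level 1: Y
Level 2: L
Level 3: J
Level 4: V
Level 5: F
Level 6: X

A, Y, L, J, V, F, X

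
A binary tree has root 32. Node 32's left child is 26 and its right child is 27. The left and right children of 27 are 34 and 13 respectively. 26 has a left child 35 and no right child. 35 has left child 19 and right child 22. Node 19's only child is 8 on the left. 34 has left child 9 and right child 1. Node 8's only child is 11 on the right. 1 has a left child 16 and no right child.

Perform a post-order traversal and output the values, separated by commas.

Post-order visits the left subtree, then the right subtree, then the node.
At 32: go left to 26.
  At 26: go left to 35.
    At 35: go left to 19.
      At 19: go left to 8.
        At 8: no left child.
        At 8: go right to 11.
          11 is a leaf — visit 11.
        Visit 8.
      At 19: no right child.
      Visit 19.
    At 35: go right to 22.
      22 is a leaf — visit 22.
    Visit 35.
  At 26: no right child.
  Visit 26.
At 32: go right to 27.
  At 27: go left to 34.
    At 34: go left to 9.
      9 is a leaf — visit 9.
    At 34: go right to 1.
      At 1: go left to 16.
        16 is a leaf — visit 16.
      At 1: no right child.
      Visit 1.
    Visit 34.
  At 27: go right to 13.
    13 is a leaf — visit 13.
  Visit 27.
Visit 32.

11, 8, 19, 22, 35, 26, 9, 16, 1, 34, 13, 27, 32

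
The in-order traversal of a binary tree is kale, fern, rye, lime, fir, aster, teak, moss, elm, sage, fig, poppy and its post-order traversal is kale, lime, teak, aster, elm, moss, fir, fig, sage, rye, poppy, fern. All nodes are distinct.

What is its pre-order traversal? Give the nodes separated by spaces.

The last element of post-order is the root; it splits in-order into left and right subtrees.
Root fern: left subtree has 1 node {kale}, right has 10 {rye, lime, fir, aster, teak, moss, elm, sage, fig, poppy}.
  Root poppy: left subtree has 9 nodes {rye, lime, fir, aster, teak, moss, elm, sage, fig}, right has 0 { }.
    Root rye: left subtree has 0 nodes { }, right has 8 {lime, fir, aster, teak, moss, elm, sage, fig}.
      Root sage: left subtree has 6 nodes {lime, fir, aster, teak, moss, elm}, right has 1 {fig}.
        Root fir: left subtree has 1 node {lime}, right has 4 {aster, teak, moss, elm}.
          Root moss: left subtree has 2 nodes {aster, teak}, right has 1 {elm}.
            Root aster: left subtree has 0 nodes { }, right has 1 {teak}.

fern kale poppy rye sage fir lime moss aster teak elm fig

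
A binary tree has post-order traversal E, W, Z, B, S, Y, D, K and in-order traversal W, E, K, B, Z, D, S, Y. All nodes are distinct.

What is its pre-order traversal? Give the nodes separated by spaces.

The last element of post-order is the root; it splits in-order into left and right subtrees.
Root K: left subtree has 2 nodes {W, E}, right has 5 {B, Z, D, S, Y}.
  Root W: left subtree has 0 nodes { }, right has 1 {E}.
  Root D: left subtree has 2 nodes {B, Z}, right has 2 {S, Y}.
    Root B: left subtree has 0 nodes { }, right has 1 {Z}.
    Root Y: left subtree has 1 node {S}, right has 0 { }.

K W E D B Z Y S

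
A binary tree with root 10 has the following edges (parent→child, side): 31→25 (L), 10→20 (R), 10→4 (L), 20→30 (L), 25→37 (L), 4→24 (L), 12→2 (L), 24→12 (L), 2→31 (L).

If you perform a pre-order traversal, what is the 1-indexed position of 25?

7

Pre-order visits the node, then its left subtree, then its right subtree.
Visit 10.
At 10: go left to 4.
  Visit 4.
  At 4: go left to 24.
    Visit 24.
    At 24: go left to 12.
      Visit 12.
      At 12: go left to 2.
        Visit 2.
        At 2: go left to 31.
          Visit 31.
          At 31: go left to 25.
            Visit 25.
            At 25: go left to 37.
              37 is a leaf — visit 37.
            At 25: no right child.
          At 31: no right child.
        At 2: no right child.
      At 12: no right child.
    At 24: no right child.
  At 4: no right child.
At 10: go right to 20.
  Visit 20.
  At 20: go left to 30.
    30 is a leaf — visit 30.
  At 20: no right child.
Full pre-order sequence: 10, 4, 24, 12, 2, 31, 25, 37, 20, 30.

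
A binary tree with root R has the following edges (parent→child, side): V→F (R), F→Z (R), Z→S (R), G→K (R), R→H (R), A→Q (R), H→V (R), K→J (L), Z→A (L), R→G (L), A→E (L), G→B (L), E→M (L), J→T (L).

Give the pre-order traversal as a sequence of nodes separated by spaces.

Pre-order visits the node, then its left subtree, then its right subtree.
Visit R.
At R: go left to G.
  Visit G.
  At G: go left to B.
    B is a leaf — visit B.
  At G: go right to K.
    Visit K.
    At K: go left to J.
      Visit J.
      At J: go left to T.
        T is a leaf — visit T.
      At J: no right child.
    At K: no right child.
At R: go right to H.
  Visit H.
  At H: no left child.
  At H: go right to V.
    Visit V.
    At V: no left child.
    At V: go right to F.
      Visit F.
      At F: no left child.
      At F: go right to Z.
        Visit Z.
        At Z: go left to A.
          Visit A.
          At A: go left to E.
            Visit E.
            At E: go left to M.
              M is a leaf — visit M.
            At E: no right child.
          At A: go right to Q.
            Q is a leaf — visit Q.
        At Z: go right to S.
          S is a leaf — visit S.

R G B K J T H V F Z A E M Q S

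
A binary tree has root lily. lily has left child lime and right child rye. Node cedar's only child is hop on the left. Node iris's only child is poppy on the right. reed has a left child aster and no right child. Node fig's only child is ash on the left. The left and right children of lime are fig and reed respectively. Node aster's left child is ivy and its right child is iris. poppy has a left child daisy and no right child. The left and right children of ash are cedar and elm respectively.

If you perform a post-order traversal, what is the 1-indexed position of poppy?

Post-order visits the left subtree, then the right subtree, then the node.
At lily: go left to lime.
  At lime: go left to fig.
    At fig: go left to ash.
      At ash: go left to cedar.
        At cedar: go left to hop.
          hop is a leaf — visit hop.
        At cedar: no right child.
        Visit cedar.
      At ash: go right to elm.
        elm is a leaf — visit elm.
      Visit ash.
    At fig: no right child.
    Visit fig.
  At lime: go right to reed.
    At reed: go left to aster.
      At aster: go left to ivy.
        ivy is a leaf — visit ivy.
      At aster: go right to iris.
        At iris: no left child.
        At iris: go right to poppy.
          At poppy: go left to daisy.
            daisy is a leaf — visit daisy.
          At poppy: no right child.
          Visit poppy.
        Visit iris.
      Visit aster.
    At reed: no right child.
    Visit reed.
  Visit lime.
At lily: go right to rye.
  rye is a leaf — visit rye.
Visit lily.
Full post-order sequence: hop, cedar, elm, ash, fig, ivy, daisy, poppy, iris, aster, reed, lime, rye, lily.

8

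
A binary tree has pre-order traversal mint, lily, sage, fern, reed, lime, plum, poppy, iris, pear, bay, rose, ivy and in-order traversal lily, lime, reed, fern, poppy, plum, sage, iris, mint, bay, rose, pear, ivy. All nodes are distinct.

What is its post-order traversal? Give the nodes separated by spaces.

lime reed poppy plum fern iris sage lily rose bay ivy pear mint

The first element of pre-order is the root; it splits in-order into left and right subtrees.
Root mint: left subtree has 8 nodes {lily, lime, reed, fern, poppy, plum, sage, iris}, right has 4 {bay, rose, pear, ivy}.
  Root lily: left subtree has 0 nodes { }, right has 7 {lime, reed, fern, poppy, plum, sage, iris}.
    Root sage: left subtree has 5 nodes {lime, reed, fern, poppy, plum}, right has 1 {iris}.
      Root fern: left subtree has 2 nodes {lime, reed}, right has 2 {poppy, plum}.
        Root reed: left subtree has 1 node {lime}, right has 0 { }.
        Root plum: left subtree has 1 node {poppy}, right has 0 { }.
  Root pear: left subtree has 2 nodes {bay, rose}, right has 1 {ivy}.
    Root bay: left subtree has 0 nodes { }, right has 1 {rose}.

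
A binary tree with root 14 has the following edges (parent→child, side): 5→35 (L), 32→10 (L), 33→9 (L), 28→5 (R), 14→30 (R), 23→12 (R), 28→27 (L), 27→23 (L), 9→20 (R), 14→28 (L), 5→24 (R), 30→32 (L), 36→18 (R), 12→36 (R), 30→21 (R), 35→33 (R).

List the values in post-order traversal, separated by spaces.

18 36 12 23 27 20 9 33 35 24 5 28 10 32 21 30 14

Post-order visits the left subtree, then the right subtree, then the node.
At 14: go left to 28.
  At 28: go left to 27.
    At 27: go left to 23.
      At 23: no left child.
      At 23: go right to 12.
        At 12: no left child.
        At 12: go right to 36.
          At 36: no left child.
          At 36: go right to 18.
            18 is a leaf — visit 18.
          Visit 36.
        Visit 12.
      Visit 23.
    At 27: no right child.
    Visit 27.
  At 28: go right to 5.
    At 5: go left to 35.
      At 35: no left child.
      At 35: go right to 33.
        At 33: go left to 9.
          At 9: no left child.
          At 9: go right to 20.
            20 is a leaf — visit 20.
          Visit 9.
        At 33: no right child.
        Visit 33.
      Visit 35.
    At 5: go right to 24.
      24 is a leaf — visit 24.
    Visit 5.
  Visit 28.
At 14: go right to 30.
  At 30: go left to 32.
    At 32: go left to 10.
      10 is a leaf — visit 10.
    At 32: no right child.
    Visit 32.
  At 30: go right to 21.
    21 is a leaf — visit 21.
  Visit 30.
Visit 14.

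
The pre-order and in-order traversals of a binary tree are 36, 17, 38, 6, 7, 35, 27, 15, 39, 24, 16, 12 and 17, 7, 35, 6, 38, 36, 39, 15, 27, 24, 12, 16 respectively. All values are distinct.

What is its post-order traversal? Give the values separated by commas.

The first element of pre-order is the root; it splits in-order into left and right subtrees.
Root 36: left subtree has 5 nodes {17, 7, 35, 6, 38}, right has 6 {39, 15, 27, 24, 12, 16}.
  Root 17: left subtree has 0 nodes { }, right has 4 {7, 35, 6, 38}.
    Root 38: left subtree has 3 nodes {7, 35, 6}, right has 0 { }.
      Root 6: left subtree has 2 nodes {7, 35}, right has 0 { }.
        Root 7: left subtree has 0 nodes { }, right has 1 {35}.
  Root 27: left subtree has 2 nodes {39, 15}, right has 3 {24, 12, 16}.
    Root 15: left subtree has 1 node {39}, right has 0 { }.
    Root 24: left subtree has 0 nodes { }, right has 2 {12, 16}.
      Root 16: left subtree has 1 node {12}, right has 0 { }.

35, 7, 6, 38, 17, 39, 15, 12, 16, 24, 27, 36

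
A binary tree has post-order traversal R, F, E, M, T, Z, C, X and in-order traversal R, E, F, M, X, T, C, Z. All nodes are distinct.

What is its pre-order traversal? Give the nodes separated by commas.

X, M, E, R, F, C, T, Z

The last element of post-order is the root; it splits in-order into left and right subtrees.
Root X: left subtree has 4 nodes {R, E, F, M}, right has 3 {T, C, Z}.
  Root M: left subtree has 3 nodes {R, E, F}, right has 0 { }.
    Root E: left subtree has 1 node {R}, right has 1 {F}.
  Root C: left subtree has 1 node {T}, right has 1 {Z}.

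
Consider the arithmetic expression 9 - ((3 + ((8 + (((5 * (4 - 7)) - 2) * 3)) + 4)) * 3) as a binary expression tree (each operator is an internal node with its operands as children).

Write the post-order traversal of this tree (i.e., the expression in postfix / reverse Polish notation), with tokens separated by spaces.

9 3 8 5 4 7 - * 2 - 3 * + 4 + + 3 * -

Post-order on an expression tree gives postfix notation: for each operator, emit left operand, right operand, then the operator.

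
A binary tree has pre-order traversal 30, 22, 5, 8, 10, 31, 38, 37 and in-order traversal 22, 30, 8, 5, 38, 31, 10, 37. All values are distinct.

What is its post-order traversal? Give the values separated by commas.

22, 8, 38, 31, 37, 10, 5, 30

The first element of pre-order is the root; it splits in-order into left and right subtrees.
Root 30: left subtree has 1 node {22}, right has 6 {8, 5, 38, 31, 10, 37}.
  Root 5: left subtree has 1 node {8}, right has 4 {38, 31, 10, 37}.
    Root 10: left subtree has 2 nodes {38, 31}, right has 1 {37}.
      Root 31: left subtree has 1 node {38}, right has 0 { }.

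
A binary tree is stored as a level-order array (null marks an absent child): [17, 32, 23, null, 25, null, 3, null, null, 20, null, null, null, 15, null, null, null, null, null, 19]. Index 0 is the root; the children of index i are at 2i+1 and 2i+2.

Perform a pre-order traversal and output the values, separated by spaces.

Pre-order visits the node, then its left subtree, then its right subtree.
Visit 17.
At 17: go left to 32.
  Visit 32.
  At 32: no left child.
  At 32: go right to 25.
    Visit 25.
    At 25: go left to 20.
      Visit 20.
      At 20: go left to 19.
        19 is a leaf — visit 19.
      At 20: no right child.
    At 25: no right child.
At 17: go right to 23.
  Visit 23.
  At 23: no left child.
  At 23: go right to 3.
    Visit 3.
    At 3: go left to 15.
      15 is a leaf — visit 15.
    At 3: no right child.

17 32 25 20 19 23 3 15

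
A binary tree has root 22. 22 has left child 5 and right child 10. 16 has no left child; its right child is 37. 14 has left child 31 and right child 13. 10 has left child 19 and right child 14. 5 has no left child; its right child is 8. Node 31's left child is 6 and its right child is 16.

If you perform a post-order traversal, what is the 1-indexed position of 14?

9

Post-order visits the left subtree, then the right subtree, then the node.
At 22: go left to 5.
  At 5: no left child.
  At 5: go right to 8.
    8 is a leaf — visit 8.
  Visit 5.
At 22: go right to 10.
  At 10: go left to 19.
    19 is a leaf — visit 19.
  At 10: go right to 14.
    At 14: go left to 31.
      At 31: go left to 6.
        6 is a leaf — visit 6.
      At 31: go right to 16.
        At 16: no left child.
        At 16: go right to 37.
          37 is a leaf — visit 37.
        Visit 16.
      Visit 31.
    At 14: go right to 13.
      13 is a leaf — visit 13.
    Visit 14.
  Visit 10.
Visit 22.
Full post-order sequence: 8, 5, 19, 6, 37, 16, 31, 13, 14, 10, 22.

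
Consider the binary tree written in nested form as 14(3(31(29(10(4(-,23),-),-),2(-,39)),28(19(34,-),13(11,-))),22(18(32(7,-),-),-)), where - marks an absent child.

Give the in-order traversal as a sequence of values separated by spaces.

4 23 10 29 31 2 39 3 34 19 28 11 13 14 7 32 18 22

In-order visits the left subtree, then the node, then the right subtree.
At 14: go left to 3.
  At 3: go left to 31.
    At 31: go left to 29.
      At 29: go left to 10.
        At 10: go left to 4.
          At 4: no left child.
          Visit 4.
          At 4: go right to 23.
            23 is a leaf — visit 23.
        Visit 10.
        At 10: no right child.
      Visit 29.
      At 29: no right child.
    Visit 31.
    At 31: go right to 2.
      At 2: no left child.
      Visit 2.
      At 2: go right to 39.
        39 is a leaf — visit 39.
  Visit 3.
  At 3: go right to 28.
    At 28: go left to 19.
      At 19: go left to 34.
        34 is a leaf — visit 34.
      Visit 19.
      At 19: no right child.
    Visit 28.
    At 28: go right to 13.
      At 13: go left to 11.
        11 is a leaf — visit 11.
      Visit 13.
      At 13: no right child.
Visit 14.
At 14: go right to 22.
  At 22: go left to 18.
    At 18: go left to 32.
      At 32: go left to 7.
        7 is a leaf — visit 7.
      Visit 32.
      At 32: no right child.
    Visit 18.
    At 18: no right child.
  Visit 22.
  At 22: no right child.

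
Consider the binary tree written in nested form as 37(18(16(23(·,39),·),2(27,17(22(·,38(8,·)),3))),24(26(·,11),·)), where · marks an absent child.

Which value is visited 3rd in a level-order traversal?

Level-order visits nodes level by level from the root, left to right within each level.
Level 0: 37
Level 1: 18, 24
Level 2: 16, 2, 26
Level 3: 23, 27, 17, 11
Level 4: 39, 22, 3
Level 5: 38
Level 6: 8
Full level-order sequence: 37, 18, 24, 16, 2, 26, 23, 27, 17, 11, 39, 22, 3, 38, 8.

24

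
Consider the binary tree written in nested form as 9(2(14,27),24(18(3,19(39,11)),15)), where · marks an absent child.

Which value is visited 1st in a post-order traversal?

14

Post-order visits the left subtree, then the right subtree, then the node.
At 9: go left to 2.
  At 2: go left to 14.
    14 is a leaf — visit 14.
  At 2: go right to 27.
    27 is a leaf — visit 27.
  Visit 2.
At 9: go right to 24.
  At 24: go left to 18.
    At 18: go left to 3.
      3 is a leaf — visit 3.
    At 18: go right to 19.
      At 19: go left to 39.
        39 is a leaf — visit 39.
      At 19: go right to 11.
        11 is a leaf — visit 11.
      Visit 19.
    Visit 18.
  At 24: go right to 15.
    15 is a leaf — visit 15.
  Visit 24.
Visit 9.
Full post-order sequence: 14, 27, 2, 3, 39, 11, 19, 18, 15, 24, 9.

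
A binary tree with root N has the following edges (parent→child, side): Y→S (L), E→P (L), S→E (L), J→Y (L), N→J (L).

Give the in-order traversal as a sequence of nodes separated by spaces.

In-order visits the left subtree, then the node, then the right subtree.
At N: go left to J.
  At J: go left to Y.
    At Y: go left to S.
      At S: go left to E.
        At E: go left to P.
          P is a leaf — visit P.
        Visit E.
        At E: no right child.
      Visit S.
      At S: no right child.
    Visit Y.
    At Y: no right child.
  Visit J.
  At J: no right child.
Visit N.
At N: no right child.

P E S Y J N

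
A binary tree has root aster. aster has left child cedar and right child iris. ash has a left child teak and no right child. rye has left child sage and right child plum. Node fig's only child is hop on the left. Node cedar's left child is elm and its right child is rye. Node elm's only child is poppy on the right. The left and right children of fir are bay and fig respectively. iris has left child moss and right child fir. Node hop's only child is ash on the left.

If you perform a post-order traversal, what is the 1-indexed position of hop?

11

Post-order visits the left subtree, then the right subtree, then the node.
At aster: go left to cedar.
  At cedar: go left to elm.
    At elm: no left child.
    At elm: go right to poppy.
      poppy is a leaf — visit poppy.
    Visit elm.
  At cedar: go right to rye.
    At rye: go left to sage.
      sage is a leaf — visit sage.
    At rye: go right to plum.
      plum is a leaf — visit plum.
    Visit rye.
  Visit cedar.
At aster: go right to iris.
  At iris: go left to moss.
    moss is a leaf — visit moss.
  At iris: go right to fir.
    At fir: go left to bay.
      bay is a leaf — visit bay.
    At fir: go right to fig.
      At fig: go left to hop.
        At hop: go left to ash.
          At ash: go left to teak.
            teak is a leaf — visit teak.
          At ash: no right child.
          Visit ash.
        At hop: no right child.
        Visit hop.
      At fig: no right child.
      Visit fig.
    Visit fir.
  Visit iris.
Visit aster.
Full post-order sequence: poppy, elm, sage, plum, rye, cedar, moss, bay, teak, ash, hop, fig, fir, iris, aster.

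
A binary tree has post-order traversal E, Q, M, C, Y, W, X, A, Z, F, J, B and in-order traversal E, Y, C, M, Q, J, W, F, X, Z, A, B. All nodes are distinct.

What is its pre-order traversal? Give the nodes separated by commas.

B, J, Y, E, C, M, Q, F, W, Z, X, A

The last element of post-order is the root; it splits in-order into left and right subtrees.
Root B: left subtree has 11 nodes {E, Y, C, M, Q, J, W, F, X, Z, A}, right has 0 { }.
  Root J: left subtree has 5 nodes {E, Y, C, M, Q}, right has 5 {W, F, X, Z, A}.
    Root Y: left subtree has 1 node {E}, right has 3 {C, M, Q}.
      Root C: left subtree has 0 nodes { }, right has 2 {M, Q}.
        Root M: left subtree has 0 nodes { }, right has 1 {Q}.
    Root F: left subtree has 1 node {W}, right has 3 {X, Z, A}.
      Root Z: left subtree has 1 node {X}, right has 1 {A}.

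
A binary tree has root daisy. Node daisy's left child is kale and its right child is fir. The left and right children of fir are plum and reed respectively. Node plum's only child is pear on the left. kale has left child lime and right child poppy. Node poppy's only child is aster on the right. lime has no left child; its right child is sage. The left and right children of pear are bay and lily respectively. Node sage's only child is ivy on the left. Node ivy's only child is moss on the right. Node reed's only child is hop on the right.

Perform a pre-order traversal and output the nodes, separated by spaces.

daisy kale lime sage ivy moss poppy aster fir plum pear bay lily reed hop

Pre-order visits the node, then its left subtree, then its right subtree.
Visit daisy.
At daisy: go left to kale.
  Visit kale.
  At kale: go left to lime.
    Visit lime.
    At lime: no left child.
    At lime: go right to sage.
      Visit sage.
      At sage: go left to ivy.
        Visit ivy.
        At ivy: no left child.
        At ivy: go right to moss.
          moss is a leaf — visit moss.
      At sage: no right child.
  At kale: go right to poppy.
    Visit poppy.
    At poppy: no left child.
    At poppy: go right to aster.
      aster is a leaf — visit aster.
At daisy: go right to fir.
  Visit fir.
  At fir: go left to plum.
    Visit plum.
    At plum: go left to pear.
      Visit pear.
      At pear: go left to bay.
        bay is a leaf — visit bay.
      At pear: go right to lily.
        lily is a leaf — visit lily.
    At plum: no right child.
  At fir: go right to reed.
    Visit reed.
    At reed: no left child.
    At reed: go right to hop.
      hop is a leaf — visit hop.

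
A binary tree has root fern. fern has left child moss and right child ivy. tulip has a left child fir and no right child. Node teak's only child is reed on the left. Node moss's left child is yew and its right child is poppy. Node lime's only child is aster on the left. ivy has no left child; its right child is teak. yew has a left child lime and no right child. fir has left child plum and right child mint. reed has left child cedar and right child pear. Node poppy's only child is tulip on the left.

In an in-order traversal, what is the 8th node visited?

In-order visits the left subtree, then the node, then the right subtree.
At fern: go left to moss.
  At moss: go left to yew.
    At yew: go left to lime.
      At lime: go left to aster.
        aster is a leaf — visit aster.
      Visit lime.
      At lime: no right child.
    Visit yew.
    At yew: no right child.
  Visit moss.
  At moss: go right to poppy.
    At poppy: go left to tulip.
      At tulip: go left to fir.
        At fir: go left to plum.
          plum is a leaf — visit plum.
        Visit fir.
        At fir: go right to mint.
          mint is a leaf — visit mint.
      Visit tulip.
      At tulip: no right child.
    Visit poppy.
    At poppy: no right child.
Visit fern.
At fern: go right to ivy.
  At ivy: no left child.
  Visit ivy.
  At ivy: go right to teak.
    At teak: go left to reed.
      At reed: go left to cedar.
        cedar is a leaf — visit cedar.
      Visit reed.
      At reed: go right to pear.
        pear is a leaf — visit pear.
    Visit teak.
    At teak: no right child.
Full in-order sequence: aster, lime, yew, moss, plum, fir, mint, tulip, poppy, fern, ivy, cedar, reed, pear, teak.

tulip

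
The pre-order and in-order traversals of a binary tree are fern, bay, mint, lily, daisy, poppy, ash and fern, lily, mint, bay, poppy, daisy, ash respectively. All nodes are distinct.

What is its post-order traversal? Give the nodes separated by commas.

lily, mint, poppy, ash, daisy, bay, fern

The first element of pre-order is the root; it splits in-order into left and right subtrees.
Root fern: left subtree has 0 nodes { }, right has 6 {lily, mint, bay, poppy, daisy, ash}.
  Root bay: left subtree has 2 nodes {lily, mint}, right has 3 {poppy, daisy, ash}.
    Root mint: left subtree has 1 node {lily}, right has 0 { }.
    Root daisy: left subtree has 1 node {poppy}, right has 1 {ash}.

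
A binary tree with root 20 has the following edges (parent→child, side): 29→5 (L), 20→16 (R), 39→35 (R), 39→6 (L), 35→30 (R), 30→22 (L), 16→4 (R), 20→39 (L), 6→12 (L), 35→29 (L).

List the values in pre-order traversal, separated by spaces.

Pre-order visits the node, then its left subtree, then its right subtree.
Visit 20.
At 20: go left to 39.
  Visit 39.
  At 39: go left to 6.
    Visit 6.
    At 6: go left to 12.
      12 is a leaf — visit 12.
    At 6: no right child.
  At 39: go right to 35.
    Visit 35.
    At 35: go left to 29.
      Visit 29.
      At 29: go left to 5.
        5 is a leaf — visit 5.
      At 29: no right child.
    At 35: go right to 30.
      Visit 30.
      At 30: go left to 22.
        22 is a leaf — visit 22.
      At 30: no right child.
At 20: go right to 16.
  Visit 16.
  At 16: no left child.
  At 16: go right to 4.
    4 is a leaf — visit 4.

20 39 6 12 35 29 5 30 22 16 4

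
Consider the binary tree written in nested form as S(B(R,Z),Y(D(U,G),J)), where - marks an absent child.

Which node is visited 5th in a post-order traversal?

Post-order visits the left subtree, then the right subtree, then the node.
At S: go left to B.
  At B: go left to R.
    R is a leaf — visit R.
  At B: go right to Z.
    Z is a leaf — visit Z.
  Visit B.
At S: go right to Y.
  At Y: go left to D.
    At D: go left to U.
      U is a leaf — visit U.
    At D: go right to G.
      G is a leaf — visit G.
    Visit D.
  At Y: go right to J.
    J is a leaf — visit J.
  Visit Y.
Visit S.
Full post-order sequence: R, Z, B, U, G, D, J, Y, S.

G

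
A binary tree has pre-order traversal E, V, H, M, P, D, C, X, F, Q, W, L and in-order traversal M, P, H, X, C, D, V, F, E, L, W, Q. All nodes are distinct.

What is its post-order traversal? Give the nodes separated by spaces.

P M X C D H F V L W Q E

The first element of pre-order is the root; it splits in-order into left and right subtrees.
Root E: left subtree has 8 nodes {M, P, H, X, C, D, V, F}, right has 3 {L, W, Q}.
  Root V: left subtree has 6 nodes {M, P, H, X, C, D}, right has 1 {F}.
    Root H: left subtree has 2 nodes {M, P}, right has 3 {X, C, D}.
      Root M: left subtree has 0 nodes { }, right has 1 {P}.
      Root D: left subtree has 2 nodes {X, C}, right has 0 { }.
        Root C: left subtree has 1 node {X}, right has 0 { }.
  Root Q: left subtree has 2 nodes {L, W}, right has 0 { }.
    Root W: left subtree has 1 node {L}, right has 0 { }.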